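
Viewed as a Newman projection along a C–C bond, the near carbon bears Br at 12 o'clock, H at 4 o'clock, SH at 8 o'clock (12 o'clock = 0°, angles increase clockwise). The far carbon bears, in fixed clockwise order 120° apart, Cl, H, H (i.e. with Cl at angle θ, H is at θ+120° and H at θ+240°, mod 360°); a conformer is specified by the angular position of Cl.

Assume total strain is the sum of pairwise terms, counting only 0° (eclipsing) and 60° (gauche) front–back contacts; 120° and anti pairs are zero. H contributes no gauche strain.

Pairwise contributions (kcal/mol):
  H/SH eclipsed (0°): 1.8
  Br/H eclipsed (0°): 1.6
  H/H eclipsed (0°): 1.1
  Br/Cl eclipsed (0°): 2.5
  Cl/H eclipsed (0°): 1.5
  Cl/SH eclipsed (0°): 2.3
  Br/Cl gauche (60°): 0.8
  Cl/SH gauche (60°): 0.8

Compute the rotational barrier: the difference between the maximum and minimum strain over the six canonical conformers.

Cl at 0° is eclipsed. Br at 0° is eclipsed with Cl at 0° (2.5); H at 120° is eclipsed with H at 120° (1.1); SH at 240° is eclipsed with H at 240° (1.8). Total 5.4 kcal/mol.
Cl at 60° is staggered. Br at 0° is gauche with Cl at 60° (0.8). Total 0.8 kcal/mol.
Cl at 120° is eclipsed. Br at 0° is eclipsed with H at 0° (1.6); H at 120° is eclipsed with Cl at 120° (1.5); SH at 240° is eclipsed with H at 240° (1.8). Total 4.9 kcal/mol.
Cl at 180° is staggered. SH at 240° is gauche with Cl at 180° (0.8). Total 0.8 kcal/mol.
Cl at 240° is eclipsed. Br at 0° is eclipsed with H at 0° (1.6); H at 120° is eclipsed with H at 120° (1.1); SH at 240° is eclipsed with Cl at 240° (2.3). Total 5.0 kcal/mol.
Cl at 300° is staggered. Br at 0° is gauche with Cl at 300° (0.8); SH at 240° is gauche with Cl at 300° (0.8). Total 1.6 kcal/mol.
Max at 0° (5.4 kcal/mol), min at 60° (0.8 kcal/mol); barrier = 4.6 kcal/mol.

4.6 kcal/mol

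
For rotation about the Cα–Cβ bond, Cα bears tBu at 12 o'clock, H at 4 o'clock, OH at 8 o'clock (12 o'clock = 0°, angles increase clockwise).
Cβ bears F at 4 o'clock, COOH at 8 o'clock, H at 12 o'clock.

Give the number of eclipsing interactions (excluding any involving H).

1

Non-H eclipsing pairs: OH(240°)/COOH(240°) — 1 interaction.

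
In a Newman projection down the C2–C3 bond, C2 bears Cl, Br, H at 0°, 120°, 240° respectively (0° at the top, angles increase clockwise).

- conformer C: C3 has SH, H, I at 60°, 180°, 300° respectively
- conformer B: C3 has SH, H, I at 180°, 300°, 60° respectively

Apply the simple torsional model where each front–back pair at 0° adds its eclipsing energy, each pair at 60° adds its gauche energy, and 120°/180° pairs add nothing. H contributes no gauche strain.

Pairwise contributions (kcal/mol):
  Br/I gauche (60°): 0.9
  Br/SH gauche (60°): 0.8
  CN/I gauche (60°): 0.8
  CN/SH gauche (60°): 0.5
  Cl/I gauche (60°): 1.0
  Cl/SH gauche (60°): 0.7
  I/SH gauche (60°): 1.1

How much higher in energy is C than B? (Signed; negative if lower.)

-0.2 kcal/mol

C (staggered): Cl–SH gauche, Cl–I gauche, Br–SH gauche; 0.7 + 1.0 + 0.8 = 2.5 kcal/mol.
B (staggered): Cl–I gauche, Br–SH gauche, Br–I gauche; 1.0 + 0.8 + 0.9 = 2.7 kcal/mol.
E(C) − E(B) = 2.5 − 2.7 = -0.2 kcal/mol.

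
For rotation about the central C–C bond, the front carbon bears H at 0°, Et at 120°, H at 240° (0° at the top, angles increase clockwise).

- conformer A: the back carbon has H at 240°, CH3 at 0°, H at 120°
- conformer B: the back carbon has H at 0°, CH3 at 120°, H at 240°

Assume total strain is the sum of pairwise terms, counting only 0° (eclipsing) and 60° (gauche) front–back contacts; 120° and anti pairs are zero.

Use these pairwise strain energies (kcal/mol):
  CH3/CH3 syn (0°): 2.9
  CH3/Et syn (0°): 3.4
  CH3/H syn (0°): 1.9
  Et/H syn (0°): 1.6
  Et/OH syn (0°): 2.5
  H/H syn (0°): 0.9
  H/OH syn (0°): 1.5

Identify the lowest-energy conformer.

A (eclipsed): H(0°)/CH3(0°) eclipsed 1.9; Et(120°)/H(120°) eclipsed 1.6; H(240°)/H(240°) eclipsed 0.9 → 4.4 kcal/mol.
B (eclipsed): H(0°)/H(0°) eclipsed 0.9; Et(120°)/CH3(120°) eclipsed 3.4; H(240°)/H(240°) eclipsed 0.9 → 5.2 kcal/mol.
A has the lowest total (4.4 kcal/mol).

A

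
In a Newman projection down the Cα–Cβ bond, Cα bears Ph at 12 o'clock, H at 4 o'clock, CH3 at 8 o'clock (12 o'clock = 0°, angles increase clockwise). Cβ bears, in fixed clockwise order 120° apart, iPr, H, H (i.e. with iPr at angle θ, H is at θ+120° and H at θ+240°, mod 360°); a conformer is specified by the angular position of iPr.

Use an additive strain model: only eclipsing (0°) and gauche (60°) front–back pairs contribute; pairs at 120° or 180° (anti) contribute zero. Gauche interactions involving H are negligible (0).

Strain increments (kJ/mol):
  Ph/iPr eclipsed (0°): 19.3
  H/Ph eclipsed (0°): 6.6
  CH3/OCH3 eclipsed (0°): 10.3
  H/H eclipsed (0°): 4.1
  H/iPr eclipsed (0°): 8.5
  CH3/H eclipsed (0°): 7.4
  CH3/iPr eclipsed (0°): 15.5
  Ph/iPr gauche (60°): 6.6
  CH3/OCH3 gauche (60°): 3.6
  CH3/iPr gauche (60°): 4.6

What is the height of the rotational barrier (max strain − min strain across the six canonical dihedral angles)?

26.2 kJ/mol

iPr at 0° (eclipsed): Ph–iPr eclipsed, H–H eclipsed, CH3–H eclipsed; 19.3 + 4.1 + 7.4 = 30.8 kJ/mol.
iPr at 60° (staggered): Ph–iPr gauche; 6.6 = 6.6 kJ/mol.
iPr at 120° (eclipsed): Ph–H eclipsed, H–iPr eclipsed, CH3–H eclipsed; 6.6 + 8.5 + 7.4 = 22.5 kJ/mol.
iPr at 180° (staggered): CH3–iPr gauche; 4.6 = 4.6 kJ/mol.
iPr at 240° (eclipsed): Ph–H eclipsed, H–H eclipsed, CH3–iPr eclipsed; 6.6 + 4.1 + 15.5 = 26.2 kJ/mol.
iPr at 300° (staggered): Ph–iPr gauche, CH3–iPr gauche; 6.6 + 4.6 = 11.2 kJ/mol.
Max at 0° (30.8 kJ/mol), min at 180° (4.6 kJ/mol); barrier = 26.2 kJ/mol.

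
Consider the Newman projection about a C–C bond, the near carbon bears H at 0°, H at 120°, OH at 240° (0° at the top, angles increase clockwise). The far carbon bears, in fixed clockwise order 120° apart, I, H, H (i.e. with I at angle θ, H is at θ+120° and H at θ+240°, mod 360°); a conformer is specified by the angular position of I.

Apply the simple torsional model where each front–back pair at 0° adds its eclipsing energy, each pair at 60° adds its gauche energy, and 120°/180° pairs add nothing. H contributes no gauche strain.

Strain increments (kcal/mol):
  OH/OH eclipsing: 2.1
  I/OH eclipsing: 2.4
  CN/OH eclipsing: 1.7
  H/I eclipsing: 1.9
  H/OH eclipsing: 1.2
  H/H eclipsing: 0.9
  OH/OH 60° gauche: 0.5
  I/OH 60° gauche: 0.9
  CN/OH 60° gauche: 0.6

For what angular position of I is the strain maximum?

I at 0° (eclipsed): H(0°)/I(0°) eclipsed 1.9; H(120°)/H(120°) eclipsed 0.9; OH(240°)/H(240°) eclipsed 1.2 → 4.0 kcal/mol.
I at 60° (staggered): no non-H gauche contacts → 0.0 kcal/mol.
I at 120° (eclipsed): H(0°)/H(0°) eclipsed 0.9; H(120°)/I(120°) eclipsed 1.9; OH(240°)/H(240°) eclipsed 1.2 → 4.0 kcal/mol.
I at 180° (staggered): OH(240°)/I(180°) gauche 0.9 → 0.9 kcal/mol.
I at 240° (eclipsed): H(0°)/H(0°) eclipsed 0.9; H(120°)/H(120°) eclipsed 0.9; OH(240°)/I(240°) eclipsed 2.4 → 4.2 kcal/mol.
I at 300° (staggered): OH(240°)/I(300°) gauche 0.9 → 0.9 kcal/mol.
The maximum (4.2 kcal/mol) occurs with I at 240°.

240°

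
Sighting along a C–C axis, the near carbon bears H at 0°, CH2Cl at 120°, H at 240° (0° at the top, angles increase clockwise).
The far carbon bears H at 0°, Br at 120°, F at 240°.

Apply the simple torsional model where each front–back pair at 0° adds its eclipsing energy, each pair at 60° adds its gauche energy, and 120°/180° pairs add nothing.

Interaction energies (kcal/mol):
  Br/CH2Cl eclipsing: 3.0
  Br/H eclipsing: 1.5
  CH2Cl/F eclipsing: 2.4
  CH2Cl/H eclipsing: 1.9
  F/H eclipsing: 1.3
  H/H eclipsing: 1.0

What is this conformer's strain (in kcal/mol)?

5.3 kcal/mol

This conformer (eclipsed): H–H eclipsed, CH2Cl–Br eclipsed, H–F eclipsed; 1.0 + 3.0 + 1.3 = 5.3 kcal/mol.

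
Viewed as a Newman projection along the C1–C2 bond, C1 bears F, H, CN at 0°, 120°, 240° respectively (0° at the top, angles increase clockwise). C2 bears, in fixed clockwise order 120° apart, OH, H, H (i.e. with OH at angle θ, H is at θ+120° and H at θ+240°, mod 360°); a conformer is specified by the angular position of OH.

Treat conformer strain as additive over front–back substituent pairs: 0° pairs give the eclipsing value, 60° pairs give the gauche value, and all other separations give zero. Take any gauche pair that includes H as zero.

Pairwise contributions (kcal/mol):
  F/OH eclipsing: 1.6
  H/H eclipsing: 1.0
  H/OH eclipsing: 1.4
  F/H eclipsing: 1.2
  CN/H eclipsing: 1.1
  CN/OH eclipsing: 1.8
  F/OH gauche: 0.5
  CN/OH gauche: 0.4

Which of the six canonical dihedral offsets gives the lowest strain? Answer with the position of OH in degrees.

180°

OH at 0° (eclipsed): F(0°)/OH(0°) eclipsed 1.6; H(120°)/H(120°) eclipsed 1.0; CN(240°)/H(240°) eclipsed 1.1 → 3.7 kcal/mol.
OH at 60° (staggered): F(0°)/OH(60°) gauche 0.5 → 0.5 kcal/mol.
OH at 120° (eclipsed): F(0°)/H(0°) eclipsed 1.2; H(120°)/OH(120°) eclipsed 1.4; CN(240°)/H(240°) eclipsed 1.1 → 3.7 kcal/mol.
OH at 180° (staggered): CN(240°)/OH(180°) gauche 0.4 → 0.4 kcal/mol.
OH at 240° (eclipsed): F(0°)/H(0°) eclipsed 1.2; H(120°)/H(120°) eclipsed 1.0; CN(240°)/OH(240°) eclipsed 1.8 → 4.0 kcal/mol.
OH at 300° (staggered): F(0°)/OH(300°) gauche 0.5; CN(240°)/OH(300°) gauche 0.4 → 0.9 kcal/mol.
The minimum (0.4 kcal/mol) occurs with OH at 180°.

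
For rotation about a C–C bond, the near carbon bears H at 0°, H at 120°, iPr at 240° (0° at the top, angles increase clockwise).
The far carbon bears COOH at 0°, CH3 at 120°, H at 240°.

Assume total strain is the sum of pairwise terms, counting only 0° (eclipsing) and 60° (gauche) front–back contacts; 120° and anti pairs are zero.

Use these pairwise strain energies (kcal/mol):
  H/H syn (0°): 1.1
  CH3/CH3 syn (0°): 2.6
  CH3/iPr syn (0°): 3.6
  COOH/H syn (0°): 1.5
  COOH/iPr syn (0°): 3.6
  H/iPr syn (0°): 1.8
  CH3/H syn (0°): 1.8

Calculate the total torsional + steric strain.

This conformer is eclipsed. H at 0° is eclipsed with COOH at 0° (1.5); H at 120° is eclipsed with CH3 at 120° (1.8); iPr at 240° is eclipsed with H at 240° (1.8). Total 5.1 kcal/mol.

5.1 kcal/mol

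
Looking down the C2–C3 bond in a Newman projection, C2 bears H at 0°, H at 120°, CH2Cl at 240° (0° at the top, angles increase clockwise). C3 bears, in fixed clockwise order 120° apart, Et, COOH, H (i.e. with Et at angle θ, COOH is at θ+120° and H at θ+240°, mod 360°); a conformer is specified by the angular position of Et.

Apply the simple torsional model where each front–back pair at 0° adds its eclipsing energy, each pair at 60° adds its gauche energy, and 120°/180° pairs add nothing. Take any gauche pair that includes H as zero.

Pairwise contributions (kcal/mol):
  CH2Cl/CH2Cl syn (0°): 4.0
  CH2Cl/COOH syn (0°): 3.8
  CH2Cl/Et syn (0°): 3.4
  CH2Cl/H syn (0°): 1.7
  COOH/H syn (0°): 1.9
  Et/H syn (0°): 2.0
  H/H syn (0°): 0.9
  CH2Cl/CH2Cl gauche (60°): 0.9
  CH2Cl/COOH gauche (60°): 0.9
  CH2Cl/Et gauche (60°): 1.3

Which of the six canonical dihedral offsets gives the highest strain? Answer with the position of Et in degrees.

120°

Et at 0° is eclipsed. H at 0° is eclipsed with Et at 0° (2.0); H at 120° is eclipsed with COOH at 120° (1.9); CH2Cl at 240° is eclipsed with H at 240° (1.7). Total 5.6 kcal/mol.
Et at 60° is staggered. CH2Cl at 240° is gauche with COOH at 180° (0.9). Total 0.9 kcal/mol.
Et at 120° is eclipsed. H at 0° is eclipsed with H at 0° (0.9); H at 120° is eclipsed with Et at 120° (2.0); CH2Cl at 240° is eclipsed with COOH at 240° (3.8). Total 6.7 kcal/mol.
Et at 180° is staggered. CH2Cl at 240° is gauche with Et at 180° (1.3); CH2Cl at 240° is gauche with COOH at 300° (0.9). Total 2.2 kcal/mol.
Et at 240° is eclipsed. H at 0° is eclipsed with COOH at 0° (1.9); H at 120° is eclipsed with H at 120° (0.9); CH2Cl at 240° is eclipsed with Et at 240° (3.4). Total 6.2 kcal/mol.
Et at 300° is staggered. CH2Cl at 240° is gauche with Et at 300° (1.3). Total 1.3 kcal/mol.
The maximum (6.7 kcal/mol) occurs with Et at 120°.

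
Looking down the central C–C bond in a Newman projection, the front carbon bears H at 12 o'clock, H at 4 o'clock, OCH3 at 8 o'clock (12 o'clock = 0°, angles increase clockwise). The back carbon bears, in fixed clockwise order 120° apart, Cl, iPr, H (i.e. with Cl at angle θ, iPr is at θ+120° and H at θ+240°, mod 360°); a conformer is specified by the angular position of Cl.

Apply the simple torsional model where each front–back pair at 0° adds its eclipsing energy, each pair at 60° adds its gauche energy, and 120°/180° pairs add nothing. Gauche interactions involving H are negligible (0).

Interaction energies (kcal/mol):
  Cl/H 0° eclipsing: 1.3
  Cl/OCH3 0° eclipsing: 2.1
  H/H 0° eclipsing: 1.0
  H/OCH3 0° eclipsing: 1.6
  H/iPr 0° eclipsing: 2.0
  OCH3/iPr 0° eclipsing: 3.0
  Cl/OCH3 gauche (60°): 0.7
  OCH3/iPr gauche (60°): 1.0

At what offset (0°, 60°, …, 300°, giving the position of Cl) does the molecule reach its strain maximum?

Cl at 0° (eclipsed): H(0°)/Cl(0°) eclipsed 1.3; H(120°)/iPr(120°) eclipsed 2.0; OCH3(240°)/H(240°) eclipsed 1.6 → 4.9 kcal/mol.
Cl at 60° (staggered): OCH3(240°)/iPr(180°) gauche 1.0 → 1.0 kcal/mol.
Cl at 120° (eclipsed): H(0°)/H(0°) eclipsed 1.0; H(120°)/Cl(120°) eclipsed 1.3; OCH3(240°)/iPr(240°) eclipsed 3.0 → 5.3 kcal/mol.
Cl at 180° (staggered): OCH3(240°)/Cl(180°) gauche 0.7; OCH3(240°)/iPr(300°) gauche 1.0 → 1.7 kcal/mol.
Cl at 240° (eclipsed): H(0°)/iPr(0°) eclipsed 2.0; H(120°)/H(120°) eclipsed 1.0; OCH3(240°)/Cl(240°) eclipsed 2.1 → 5.1 kcal/mol.
Cl at 300° (staggered): OCH3(240°)/Cl(300°) gauche 0.7 → 0.7 kcal/mol.
The maximum (5.3 kcal/mol) occurs with Cl at 120°.

120°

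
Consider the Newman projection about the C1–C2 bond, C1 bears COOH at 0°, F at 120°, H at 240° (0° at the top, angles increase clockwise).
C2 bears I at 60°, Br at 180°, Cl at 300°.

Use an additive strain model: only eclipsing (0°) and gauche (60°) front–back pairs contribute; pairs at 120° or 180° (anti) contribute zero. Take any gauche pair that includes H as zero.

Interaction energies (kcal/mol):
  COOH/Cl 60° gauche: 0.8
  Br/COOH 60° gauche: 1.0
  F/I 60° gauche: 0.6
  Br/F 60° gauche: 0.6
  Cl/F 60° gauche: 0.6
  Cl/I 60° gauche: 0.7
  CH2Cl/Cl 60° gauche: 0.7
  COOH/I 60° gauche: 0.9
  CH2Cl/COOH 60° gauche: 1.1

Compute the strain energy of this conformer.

This conformer is staggered. COOH at 0° is gauche with I at 60° (0.9); COOH at 0° is gauche with Cl at 300° (0.8); F at 120° is gauche with I at 60° (0.6); F at 120° is gauche with Br at 180° (0.6). Total 2.9 kcal/mol.

2.9 kcal/mol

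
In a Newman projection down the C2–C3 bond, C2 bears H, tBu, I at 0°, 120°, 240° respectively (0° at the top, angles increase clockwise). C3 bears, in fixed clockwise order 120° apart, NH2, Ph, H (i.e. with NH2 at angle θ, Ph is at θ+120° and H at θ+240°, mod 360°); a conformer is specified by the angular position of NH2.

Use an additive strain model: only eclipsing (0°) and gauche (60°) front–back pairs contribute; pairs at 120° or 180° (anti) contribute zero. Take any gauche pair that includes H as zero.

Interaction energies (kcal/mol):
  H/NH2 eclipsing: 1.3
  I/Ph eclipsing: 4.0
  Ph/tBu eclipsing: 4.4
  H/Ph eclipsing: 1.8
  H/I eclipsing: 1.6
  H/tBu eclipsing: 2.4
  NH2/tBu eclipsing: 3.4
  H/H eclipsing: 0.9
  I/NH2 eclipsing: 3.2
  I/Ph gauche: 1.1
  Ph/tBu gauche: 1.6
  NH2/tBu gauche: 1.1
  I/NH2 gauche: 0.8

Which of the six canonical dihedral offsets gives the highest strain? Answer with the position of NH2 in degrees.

NH2 at 0° is eclipsed. H at 0° is eclipsed with NH2 at 0° (1.3); tBu at 120° is eclipsed with Ph at 120° (4.4); I at 240° is eclipsed with H at 240° (1.6). Total 7.3 kcal/mol.
NH2 at 60° is staggered. tBu at 120° is gauche with NH2 at 60° (1.1); tBu at 120° is gauche with Ph at 180° (1.6); I at 240° is gauche with Ph at 180° (1.1). Total 3.8 kcal/mol.
NH2 at 120° is eclipsed. H at 0° is eclipsed with H at 0° (0.9); tBu at 120° is eclipsed with NH2 at 120° (3.4); I at 240° is eclipsed with Ph at 240° (4.0). Total 8.3 kcal/mol.
NH2 at 180° is staggered. tBu at 120° is gauche with NH2 at 180° (1.1); I at 240° is gauche with NH2 at 180° (0.8); I at 240° is gauche with Ph at 300° (1.1). Total 3.0 kcal/mol.
NH2 at 240° is eclipsed. H at 0° is eclipsed with Ph at 0° (1.8); tBu at 120° is eclipsed with H at 120° (2.4); I at 240° is eclipsed with NH2 at 240° (3.2). Total 7.4 kcal/mol.
NH2 at 300° is staggered. tBu at 120° is gauche with Ph at 60° (1.6); I at 240° is gauche with NH2 at 300° (0.8). Total 2.4 kcal/mol.
The maximum (8.3 kcal/mol) occurs with NH2 at 120°.

120°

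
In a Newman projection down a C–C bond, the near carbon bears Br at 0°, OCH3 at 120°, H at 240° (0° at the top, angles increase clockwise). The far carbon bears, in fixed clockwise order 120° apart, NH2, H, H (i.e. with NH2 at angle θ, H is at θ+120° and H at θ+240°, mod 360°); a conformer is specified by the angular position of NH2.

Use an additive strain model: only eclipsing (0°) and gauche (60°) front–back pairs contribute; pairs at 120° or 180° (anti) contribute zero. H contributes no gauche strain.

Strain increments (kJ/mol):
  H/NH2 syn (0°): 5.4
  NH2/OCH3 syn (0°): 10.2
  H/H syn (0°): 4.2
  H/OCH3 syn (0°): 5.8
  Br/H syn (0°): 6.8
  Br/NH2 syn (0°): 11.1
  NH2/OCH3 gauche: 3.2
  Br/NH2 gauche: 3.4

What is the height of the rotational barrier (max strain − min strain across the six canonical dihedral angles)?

NH2 at 0° (eclipsed): Br(0°)/NH2(0°) eclipsed 11.1; OCH3(120°)/H(120°) eclipsed 5.8; H(240°)/H(240°) eclipsed 4.2 → 21.1 kJ/mol.
NH2 at 60° (staggered): Br(0°)/NH2(60°) gauche 3.4; OCH3(120°)/NH2(60°) gauche 3.2 → 6.6 kJ/mol.
NH2 at 120° (eclipsed): Br(0°)/H(0°) eclipsed 6.8; OCH3(120°)/NH2(120°) eclipsed 10.2; H(240°)/H(240°) eclipsed 4.2 → 21.2 kJ/mol.
NH2 at 180° (staggered): OCH3(120°)/NH2(180°) gauche 3.2 → 3.2 kJ/mol.
NH2 at 240° (eclipsed): Br(0°)/H(0°) eclipsed 6.8; OCH3(120°)/H(120°) eclipsed 5.8; H(240°)/NH2(240°) eclipsed 5.4 → 18.0 kJ/mol.
NH2 at 300° (staggered): Br(0°)/NH2(300°) gauche 3.4 → 3.4 kJ/mol.
Max at 120° (21.2 kJ/mol), min at 180° (3.2 kJ/mol); barrier = 18.0 kJ/mol.

18.0 kJ/mol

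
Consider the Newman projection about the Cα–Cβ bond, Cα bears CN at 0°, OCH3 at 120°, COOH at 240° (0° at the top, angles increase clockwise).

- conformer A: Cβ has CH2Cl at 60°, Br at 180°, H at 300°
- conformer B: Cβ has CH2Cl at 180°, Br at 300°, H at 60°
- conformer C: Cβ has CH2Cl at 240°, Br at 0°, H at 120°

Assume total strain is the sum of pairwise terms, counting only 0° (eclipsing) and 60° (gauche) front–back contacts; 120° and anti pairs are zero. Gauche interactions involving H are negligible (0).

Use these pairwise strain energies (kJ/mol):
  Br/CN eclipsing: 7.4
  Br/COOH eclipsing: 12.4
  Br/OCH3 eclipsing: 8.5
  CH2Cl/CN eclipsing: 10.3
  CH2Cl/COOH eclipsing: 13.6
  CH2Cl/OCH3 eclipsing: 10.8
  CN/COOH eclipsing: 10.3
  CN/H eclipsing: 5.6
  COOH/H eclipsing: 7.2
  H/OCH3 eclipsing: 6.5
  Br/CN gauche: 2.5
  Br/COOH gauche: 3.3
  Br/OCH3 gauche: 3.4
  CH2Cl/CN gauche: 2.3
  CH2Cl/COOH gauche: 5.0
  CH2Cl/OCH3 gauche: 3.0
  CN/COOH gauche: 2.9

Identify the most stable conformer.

A

A (staggered): CN(0°)/CH2Cl(60°) gauche 2.3; OCH3(120°)/CH2Cl(60°) gauche 3.0; OCH3(120°)/Br(180°) gauche 3.4; COOH(240°)/Br(180°) gauche 3.3 → 12.0 kJ/mol.
B (staggered): CN(0°)/Br(300°) gauche 2.5; OCH3(120°)/CH2Cl(180°) gauche 3.0; COOH(240°)/CH2Cl(180°) gauche 5.0; COOH(240°)/Br(300°) gauche 3.3 → 13.8 kJ/mol.
C (eclipsed): CN(0°)/Br(0°) eclipsed 7.4; OCH3(120°)/H(120°) eclipsed 6.5; COOH(240°)/CH2Cl(240°) eclipsed 13.6 → 27.5 kJ/mol.
A has the lowest total (12.0 kJ/mol).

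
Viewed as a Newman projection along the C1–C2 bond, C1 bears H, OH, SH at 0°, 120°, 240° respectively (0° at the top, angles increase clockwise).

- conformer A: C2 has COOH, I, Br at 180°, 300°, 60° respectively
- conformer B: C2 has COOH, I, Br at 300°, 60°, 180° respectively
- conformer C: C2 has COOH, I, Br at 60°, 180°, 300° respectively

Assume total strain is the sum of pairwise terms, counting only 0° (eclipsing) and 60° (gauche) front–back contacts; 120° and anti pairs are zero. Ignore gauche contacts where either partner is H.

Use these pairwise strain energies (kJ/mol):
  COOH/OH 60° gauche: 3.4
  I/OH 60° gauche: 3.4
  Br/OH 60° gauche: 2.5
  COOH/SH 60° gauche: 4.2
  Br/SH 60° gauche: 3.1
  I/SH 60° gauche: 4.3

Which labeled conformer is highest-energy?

A

A (staggered): OH(120°)/COOH(180°) gauche 3.4; OH(120°)/Br(60°) gauche 2.5; SH(240°)/COOH(180°) gauche 4.2; SH(240°)/I(300°) gauche 4.3 → 14.4 kJ/mol.
B (staggered): OH(120°)/I(60°) gauche 3.4; OH(120°)/Br(180°) gauche 2.5; SH(240°)/COOH(300°) gauche 4.2; SH(240°)/Br(180°) gauche 3.1 → 13.2 kJ/mol.
C (staggered): OH(120°)/COOH(60°) gauche 3.4; OH(120°)/I(180°) gauche 3.4; SH(240°)/I(180°) gauche 4.3; SH(240°)/Br(300°) gauche 3.1 → 14.2 kJ/mol.
A has the highest total (14.4 kJ/mol).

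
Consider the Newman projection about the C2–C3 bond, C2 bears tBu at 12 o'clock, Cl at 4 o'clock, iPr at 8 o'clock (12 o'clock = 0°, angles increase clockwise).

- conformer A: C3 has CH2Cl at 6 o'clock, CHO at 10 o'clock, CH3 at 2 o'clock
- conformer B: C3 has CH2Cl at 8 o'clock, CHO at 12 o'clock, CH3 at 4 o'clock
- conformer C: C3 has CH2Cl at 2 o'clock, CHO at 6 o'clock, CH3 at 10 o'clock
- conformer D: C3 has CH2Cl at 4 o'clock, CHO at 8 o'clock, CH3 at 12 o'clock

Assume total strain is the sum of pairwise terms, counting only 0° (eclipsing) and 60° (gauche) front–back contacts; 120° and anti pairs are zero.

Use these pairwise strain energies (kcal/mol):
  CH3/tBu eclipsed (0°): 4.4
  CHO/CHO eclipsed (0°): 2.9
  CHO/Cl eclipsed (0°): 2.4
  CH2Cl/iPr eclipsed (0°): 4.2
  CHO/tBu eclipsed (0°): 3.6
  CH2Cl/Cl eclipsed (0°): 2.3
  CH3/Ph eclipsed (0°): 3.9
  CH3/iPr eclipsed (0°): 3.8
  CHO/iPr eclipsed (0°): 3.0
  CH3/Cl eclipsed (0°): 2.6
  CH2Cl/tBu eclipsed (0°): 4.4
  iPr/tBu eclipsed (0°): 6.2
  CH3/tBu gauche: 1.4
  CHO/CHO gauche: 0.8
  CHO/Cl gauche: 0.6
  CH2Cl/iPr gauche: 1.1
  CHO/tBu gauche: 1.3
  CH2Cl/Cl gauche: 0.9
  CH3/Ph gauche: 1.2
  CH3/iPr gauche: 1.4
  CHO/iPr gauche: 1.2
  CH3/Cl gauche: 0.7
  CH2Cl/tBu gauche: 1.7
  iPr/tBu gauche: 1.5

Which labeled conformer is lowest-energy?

A (staggered): tBu(0°)/CHO(300°) gauche 1.3; tBu(0°)/CH3(60°) gauche 1.4; Cl(120°)/CH2Cl(180°) gauche 0.9; Cl(120°)/CH3(60°) gauche 0.7; iPr(240°)/CH2Cl(180°) gauche 1.1; iPr(240°)/CHO(300°) gauche 1.2 → 6.6 kcal/mol.
B (eclipsed): tBu(0°)/CHO(0°) eclipsed 3.6; Cl(120°)/CH3(120°) eclipsed 2.6; iPr(240°)/CH2Cl(240°) eclipsed 4.2 → 10.4 kcal/mol.
C (staggered): tBu(0°)/CH2Cl(60°) gauche 1.7; tBu(0°)/CH3(300°) gauche 1.4; Cl(120°)/CH2Cl(60°) gauche 0.9; Cl(120°)/CHO(180°) gauche 0.6; iPr(240°)/CHO(180°) gauche 1.2; iPr(240°)/CH3(300°) gauche 1.4 → 7.2 kcal/mol.
D (eclipsed): tBu(0°)/CH3(0°) eclipsed 4.4; Cl(120°)/CH2Cl(120°) eclipsed 2.3; iPr(240°)/CHO(240°) eclipsed 3.0 → 9.7 kcal/mol.
A has the lowest total (6.6 kcal/mol).

A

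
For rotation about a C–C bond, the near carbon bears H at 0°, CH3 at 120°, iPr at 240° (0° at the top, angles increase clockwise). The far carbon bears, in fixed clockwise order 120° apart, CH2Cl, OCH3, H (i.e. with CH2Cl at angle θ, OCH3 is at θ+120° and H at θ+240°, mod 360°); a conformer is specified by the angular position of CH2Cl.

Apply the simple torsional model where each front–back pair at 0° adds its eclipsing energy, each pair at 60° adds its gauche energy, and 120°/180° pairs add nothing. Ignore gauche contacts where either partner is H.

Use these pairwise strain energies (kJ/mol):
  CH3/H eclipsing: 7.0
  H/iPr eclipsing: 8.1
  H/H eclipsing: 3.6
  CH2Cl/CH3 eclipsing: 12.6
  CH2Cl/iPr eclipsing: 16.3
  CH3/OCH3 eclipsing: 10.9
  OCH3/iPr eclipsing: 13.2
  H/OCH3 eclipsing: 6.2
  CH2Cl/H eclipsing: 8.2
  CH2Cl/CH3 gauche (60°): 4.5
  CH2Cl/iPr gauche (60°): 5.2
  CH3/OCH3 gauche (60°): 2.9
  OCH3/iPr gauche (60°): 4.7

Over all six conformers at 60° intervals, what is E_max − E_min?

21.4 kJ/mol

CH2Cl at 0° is eclipsed. H at 0° is eclipsed with CH2Cl at 0° (8.2); CH3 at 120° is eclipsed with OCH3 at 120° (10.9); iPr at 240° is eclipsed with H at 240° (8.1). Total 27.2 kJ/mol.
CH2Cl at 60° is staggered. CH3 at 120° is gauche with CH2Cl at 60° (4.5); CH3 at 120° is gauche with OCH3 at 180° (2.9); iPr at 240° is gauche with OCH3 at 180° (4.7). Total 12.1 kJ/mol.
CH2Cl at 120° is eclipsed. H at 0° is eclipsed with H at 0° (3.6); CH3 at 120° is eclipsed with CH2Cl at 120° (12.6); iPr at 240° is eclipsed with OCH3 at 240° (13.2). Total 29.4 kJ/mol.
CH2Cl at 180° is staggered. CH3 at 120° is gauche with CH2Cl at 180° (4.5); iPr at 240° is gauche with CH2Cl at 180° (5.2); iPr at 240° is gauche with OCH3 at 300° (4.7). Total 14.4 kJ/mol.
CH2Cl at 240° is eclipsed. H at 0° is eclipsed with OCH3 at 0° (6.2); CH3 at 120° is eclipsed with H at 120° (7.0); iPr at 240° is eclipsed with CH2Cl at 240° (16.3). Total 29.5 kJ/mol.
CH2Cl at 300° is staggered. CH3 at 120° is gauche with OCH3 at 60° (2.9); iPr at 240° is gauche with CH2Cl at 300° (5.2). Total 8.1 kJ/mol.
Max at 240° (29.5 kJ/mol), min at 300° (8.1 kJ/mol); barrier = 21.4 kJ/mol.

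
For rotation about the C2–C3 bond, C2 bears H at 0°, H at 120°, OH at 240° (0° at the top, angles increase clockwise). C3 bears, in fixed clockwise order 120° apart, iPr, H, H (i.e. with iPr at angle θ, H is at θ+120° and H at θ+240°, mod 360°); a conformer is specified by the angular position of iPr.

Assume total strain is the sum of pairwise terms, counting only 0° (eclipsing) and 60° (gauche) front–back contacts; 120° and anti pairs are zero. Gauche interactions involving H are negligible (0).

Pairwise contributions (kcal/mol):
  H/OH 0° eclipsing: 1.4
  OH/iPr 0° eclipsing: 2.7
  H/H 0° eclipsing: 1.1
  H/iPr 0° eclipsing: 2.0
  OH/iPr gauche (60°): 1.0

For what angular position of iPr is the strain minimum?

iPr at 0° (eclipsed): H(0°)/iPr(0°) eclipsed 2.0; H(120°)/H(120°) eclipsed 1.1; OH(240°)/H(240°) eclipsed 1.4 → 4.5 kcal/mol.
iPr at 60° (staggered): no non-H gauche contacts → 0.0 kcal/mol.
iPr at 120° (eclipsed): H(0°)/H(0°) eclipsed 1.1; H(120°)/iPr(120°) eclipsed 2.0; OH(240°)/H(240°) eclipsed 1.4 → 4.5 kcal/mol.
iPr at 180° (staggered): OH(240°)/iPr(180°) gauche 1.0 → 1.0 kcal/mol.
iPr at 240° (eclipsed): H(0°)/H(0°) eclipsed 1.1; H(120°)/H(120°) eclipsed 1.1; OH(240°)/iPr(240°) eclipsed 2.7 → 4.9 kcal/mol.
iPr at 300° (staggered): OH(240°)/iPr(300°) gauche 1.0 → 1.0 kcal/mol.
The minimum (0.0 kcal/mol) occurs with iPr at 60°.

60°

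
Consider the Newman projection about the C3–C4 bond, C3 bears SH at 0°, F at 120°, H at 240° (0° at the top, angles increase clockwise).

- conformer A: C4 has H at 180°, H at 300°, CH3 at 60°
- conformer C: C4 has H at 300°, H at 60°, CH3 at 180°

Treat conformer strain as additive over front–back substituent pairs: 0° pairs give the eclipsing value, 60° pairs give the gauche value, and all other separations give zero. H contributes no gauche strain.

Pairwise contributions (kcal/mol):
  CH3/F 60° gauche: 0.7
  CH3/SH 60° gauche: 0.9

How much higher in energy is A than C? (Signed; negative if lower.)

+0.9 kcal/mol

A is staggered. SH at 0° is gauche with CH3 at 60° (0.9); F at 120° is gauche with CH3 at 60° (0.7). Total 1.6 kcal/mol.
C is staggered. F at 120° is gauche with CH3 at 180° (0.7). Total 0.7 kcal/mol.
E(A) − E(C) = 1.6 − 0.7 = +0.9 kcal/mol.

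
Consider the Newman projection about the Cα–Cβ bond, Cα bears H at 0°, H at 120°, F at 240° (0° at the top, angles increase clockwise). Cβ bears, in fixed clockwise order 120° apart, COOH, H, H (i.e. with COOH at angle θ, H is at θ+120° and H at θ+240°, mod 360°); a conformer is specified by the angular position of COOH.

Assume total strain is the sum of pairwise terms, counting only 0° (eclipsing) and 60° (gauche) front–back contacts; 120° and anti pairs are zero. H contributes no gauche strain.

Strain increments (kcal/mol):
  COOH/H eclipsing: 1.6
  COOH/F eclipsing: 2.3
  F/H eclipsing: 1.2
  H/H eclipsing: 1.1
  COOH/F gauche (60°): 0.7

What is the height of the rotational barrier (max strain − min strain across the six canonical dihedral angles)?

4.5 kcal/mol

COOH at 0° (eclipsed): H–COOH eclipsed, H–H eclipsed, F–H eclipsed; 1.6 + 1.1 + 1.2 = 3.9 kcal/mol.
COOH at 60° (staggered): no non-H gauche contacts → 0.0 kcal/mol.
COOH at 120° (eclipsed): H–H eclipsed, H–COOH eclipsed, F–H eclipsed; 1.1 + 1.6 + 1.2 = 3.9 kcal/mol.
COOH at 180° (staggered): F–COOH gauche; 0.7 = 0.7 kcal/mol.
COOH at 240° (eclipsed): H–H eclipsed, H–H eclipsed, F–COOH eclipsed; 1.1 + 1.1 + 2.3 = 4.5 kcal/mol.
COOH at 300° (staggered): F–COOH gauche; 0.7 = 0.7 kcal/mol.
Max at 240° (4.5 kcal/mol), min at 60° (0.0 kcal/mol); barrier = 4.5 kcal/mol.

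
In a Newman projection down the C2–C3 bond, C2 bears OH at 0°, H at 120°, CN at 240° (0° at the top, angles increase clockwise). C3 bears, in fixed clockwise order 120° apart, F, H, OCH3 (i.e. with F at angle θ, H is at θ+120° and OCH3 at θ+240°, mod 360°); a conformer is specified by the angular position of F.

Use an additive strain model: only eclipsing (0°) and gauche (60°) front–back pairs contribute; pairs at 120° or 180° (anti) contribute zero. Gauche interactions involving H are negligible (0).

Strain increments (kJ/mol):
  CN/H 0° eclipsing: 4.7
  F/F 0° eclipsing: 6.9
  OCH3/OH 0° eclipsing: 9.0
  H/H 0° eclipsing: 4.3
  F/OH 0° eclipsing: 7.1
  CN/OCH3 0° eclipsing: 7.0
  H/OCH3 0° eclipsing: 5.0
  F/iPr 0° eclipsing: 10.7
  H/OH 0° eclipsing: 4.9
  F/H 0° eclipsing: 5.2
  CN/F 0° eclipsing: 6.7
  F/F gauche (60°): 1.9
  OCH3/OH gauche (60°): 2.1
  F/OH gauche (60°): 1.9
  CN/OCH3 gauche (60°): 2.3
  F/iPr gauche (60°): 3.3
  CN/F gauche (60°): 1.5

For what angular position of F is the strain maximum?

F at 0° is eclipsed. OH at 0° is eclipsed with F at 0° (7.1); H at 120° is eclipsed with H at 120° (4.3); CN at 240° is eclipsed with OCH3 at 240° (7.0). Total 18.4 kJ/mol.
F at 60° is staggered. OH at 0° is gauche with F at 60° (1.9); OH at 0° is gauche with OCH3 at 300° (2.1); CN at 240° is gauche with OCH3 at 300° (2.3). Total 6.3 kJ/mol.
F at 120° is eclipsed. OH at 0° is eclipsed with OCH3 at 0° (9.0); H at 120° is eclipsed with F at 120° (5.2); CN at 240° is eclipsed with H at 240° (4.7). Total 18.9 kJ/mol.
F at 180° is staggered. OH at 0° is gauche with OCH3 at 60° (2.1); CN at 240° is gauche with F at 180° (1.5). Total 3.6 kJ/mol.
F at 240° is eclipsed. OH at 0° is eclipsed with H at 0° (4.9); H at 120° is eclipsed with OCH3 at 120° (5.0); CN at 240° is eclipsed with F at 240° (6.7). Total 16.6 kJ/mol.
F at 300° is staggered. OH at 0° is gauche with F at 300° (1.9); CN at 240° is gauche with F at 300° (1.5); CN at 240° is gauche with OCH3 at 180° (2.3). Total 5.7 kJ/mol.
The maximum (18.9 kJ/mol) occurs with F at 120°.

120°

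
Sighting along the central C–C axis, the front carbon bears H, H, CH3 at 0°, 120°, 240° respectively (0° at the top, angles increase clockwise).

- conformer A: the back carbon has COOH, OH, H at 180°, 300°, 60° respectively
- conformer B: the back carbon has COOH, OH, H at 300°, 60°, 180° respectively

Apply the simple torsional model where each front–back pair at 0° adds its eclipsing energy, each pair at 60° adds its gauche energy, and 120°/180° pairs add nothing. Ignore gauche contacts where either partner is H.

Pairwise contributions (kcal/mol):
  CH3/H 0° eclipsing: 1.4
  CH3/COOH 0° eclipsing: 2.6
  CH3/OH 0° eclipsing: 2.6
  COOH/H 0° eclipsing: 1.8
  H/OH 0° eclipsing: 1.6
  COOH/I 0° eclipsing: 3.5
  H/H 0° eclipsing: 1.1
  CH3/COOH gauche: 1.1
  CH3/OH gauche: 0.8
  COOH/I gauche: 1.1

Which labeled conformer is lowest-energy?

B

A (staggered): CH3–COOH gauche, CH3–OH gauche; 1.1 + 0.8 = 1.9 kcal/mol.
B (staggered): CH3–COOH gauche; 1.1 = 1.1 kcal/mol.
B has the lowest total (1.1 kcal/mol).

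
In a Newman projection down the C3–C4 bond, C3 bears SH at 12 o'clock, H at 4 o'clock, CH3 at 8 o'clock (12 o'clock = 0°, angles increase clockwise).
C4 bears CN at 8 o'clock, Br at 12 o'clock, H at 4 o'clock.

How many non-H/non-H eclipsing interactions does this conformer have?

Non-H eclipsing pairs: SH(0°)/Br(0°); CH3(240°)/CN(240°) — 2 interactions.

2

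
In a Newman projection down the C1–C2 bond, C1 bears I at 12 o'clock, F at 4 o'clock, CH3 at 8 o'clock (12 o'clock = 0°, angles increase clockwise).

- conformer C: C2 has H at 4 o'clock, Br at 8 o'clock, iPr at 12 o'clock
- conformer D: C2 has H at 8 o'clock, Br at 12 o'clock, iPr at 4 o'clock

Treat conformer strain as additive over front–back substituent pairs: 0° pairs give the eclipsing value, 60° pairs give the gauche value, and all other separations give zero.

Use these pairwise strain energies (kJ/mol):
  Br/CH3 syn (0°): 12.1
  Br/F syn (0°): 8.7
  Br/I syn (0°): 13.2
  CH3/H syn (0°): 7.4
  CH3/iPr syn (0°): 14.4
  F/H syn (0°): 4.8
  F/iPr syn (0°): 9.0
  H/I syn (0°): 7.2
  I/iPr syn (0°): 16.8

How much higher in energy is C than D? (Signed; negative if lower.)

C (eclipsed): I(0°)/iPr(0°) eclipsed 16.8; F(120°)/H(120°) eclipsed 4.8; CH3(240°)/Br(240°) eclipsed 12.1 → 33.7 kJ/mol.
D (eclipsed): I(0°)/Br(0°) eclipsed 13.2; F(120°)/iPr(120°) eclipsed 9.0; CH3(240°)/H(240°) eclipsed 7.4 → 29.6 kJ/mol.
E(C) − E(D) = 33.7 − 29.6 = +4.1 kJ/mol.

+4.1 kJ/mol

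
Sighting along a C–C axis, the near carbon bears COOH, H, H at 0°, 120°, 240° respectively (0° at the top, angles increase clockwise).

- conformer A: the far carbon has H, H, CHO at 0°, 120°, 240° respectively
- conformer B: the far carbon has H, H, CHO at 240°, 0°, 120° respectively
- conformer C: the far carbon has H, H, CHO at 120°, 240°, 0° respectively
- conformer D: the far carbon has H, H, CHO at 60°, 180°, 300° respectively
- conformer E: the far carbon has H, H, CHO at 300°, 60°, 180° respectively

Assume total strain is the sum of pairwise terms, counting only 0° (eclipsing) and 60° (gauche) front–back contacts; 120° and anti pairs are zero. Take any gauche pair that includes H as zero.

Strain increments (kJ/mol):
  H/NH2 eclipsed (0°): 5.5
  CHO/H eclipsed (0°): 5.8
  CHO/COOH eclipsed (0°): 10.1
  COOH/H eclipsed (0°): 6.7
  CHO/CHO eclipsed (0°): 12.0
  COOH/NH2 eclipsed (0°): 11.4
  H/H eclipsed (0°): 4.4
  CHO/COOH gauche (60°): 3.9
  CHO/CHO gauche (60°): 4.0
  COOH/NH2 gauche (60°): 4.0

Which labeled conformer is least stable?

C

A (eclipsed): COOH–H eclipsed, H–H eclipsed, H–CHO eclipsed; 6.7 + 4.4 + 5.8 = 16.9 kJ/mol.
B (eclipsed): COOH–H eclipsed, H–CHO eclipsed, H–H eclipsed; 6.7 + 5.8 + 4.4 = 16.9 kJ/mol.
C (eclipsed): COOH–CHO eclipsed, H–H eclipsed, H–H eclipsed; 10.1 + 4.4 + 4.4 = 18.9 kJ/mol.
D (staggered): COOH–CHO gauche; 3.9 = 3.9 kJ/mol.
E (staggered): no non-H gauche contacts → 0.0 kJ/mol.
C has the highest total (18.9 kJ/mol).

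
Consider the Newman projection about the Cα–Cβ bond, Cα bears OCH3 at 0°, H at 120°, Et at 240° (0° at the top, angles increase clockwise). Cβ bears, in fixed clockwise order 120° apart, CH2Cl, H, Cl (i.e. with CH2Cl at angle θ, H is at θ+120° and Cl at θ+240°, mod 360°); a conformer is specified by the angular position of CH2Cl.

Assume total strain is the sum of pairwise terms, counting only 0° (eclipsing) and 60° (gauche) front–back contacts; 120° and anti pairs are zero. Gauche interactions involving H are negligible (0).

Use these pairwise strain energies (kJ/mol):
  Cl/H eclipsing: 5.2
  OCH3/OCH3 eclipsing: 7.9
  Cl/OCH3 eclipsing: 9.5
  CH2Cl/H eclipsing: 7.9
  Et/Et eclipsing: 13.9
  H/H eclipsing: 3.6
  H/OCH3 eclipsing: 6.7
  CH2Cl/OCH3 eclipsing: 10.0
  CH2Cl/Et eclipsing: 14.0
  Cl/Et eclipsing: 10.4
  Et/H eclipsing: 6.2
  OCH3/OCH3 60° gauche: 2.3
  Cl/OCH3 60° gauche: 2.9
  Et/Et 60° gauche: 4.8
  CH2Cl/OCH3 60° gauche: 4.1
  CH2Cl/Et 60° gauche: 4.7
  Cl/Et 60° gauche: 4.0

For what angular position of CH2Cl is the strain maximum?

CH2Cl at 0° (eclipsed): OCH3(0°)/CH2Cl(0°) eclipsed 10.0; H(120°)/H(120°) eclipsed 3.6; Et(240°)/Cl(240°) eclipsed 10.4 → 24.0 kJ/mol.
CH2Cl at 60° (staggered): OCH3(0°)/CH2Cl(60°) gauche 4.1; OCH3(0°)/Cl(300°) gauche 2.9; Et(240°)/Cl(300°) gauche 4.0 → 11.0 kJ/mol.
CH2Cl at 120° (eclipsed): OCH3(0°)/Cl(0°) eclipsed 9.5; H(120°)/CH2Cl(120°) eclipsed 7.9; Et(240°)/H(240°) eclipsed 6.2 → 23.6 kJ/mol.
CH2Cl at 180° (staggered): OCH3(0°)/Cl(60°) gauche 2.9; Et(240°)/CH2Cl(180°) gauche 4.7 → 7.6 kJ/mol.
CH2Cl at 240° (eclipsed): OCH3(0°)/H(0°) eclipsed 6.7; H(120°)/Cl(120°) eclipsed 5.2; Et(240°)/CH2Cl(240°) eclipsed 14.0 → 25.9 kJ/mol.
CH2Cl at 300° (staggered): OCH3(0°)/CH2Cl(300°) gauche 4.1; Et(240°)/CH2Cl(300°) gauche 4.7; Et(240°)/Cl(180°) gauche 4.0 → 12.8 kJ/mol.
The maximum (25.9 kJ/mol) occurs with CH2Cl at 240°.

240°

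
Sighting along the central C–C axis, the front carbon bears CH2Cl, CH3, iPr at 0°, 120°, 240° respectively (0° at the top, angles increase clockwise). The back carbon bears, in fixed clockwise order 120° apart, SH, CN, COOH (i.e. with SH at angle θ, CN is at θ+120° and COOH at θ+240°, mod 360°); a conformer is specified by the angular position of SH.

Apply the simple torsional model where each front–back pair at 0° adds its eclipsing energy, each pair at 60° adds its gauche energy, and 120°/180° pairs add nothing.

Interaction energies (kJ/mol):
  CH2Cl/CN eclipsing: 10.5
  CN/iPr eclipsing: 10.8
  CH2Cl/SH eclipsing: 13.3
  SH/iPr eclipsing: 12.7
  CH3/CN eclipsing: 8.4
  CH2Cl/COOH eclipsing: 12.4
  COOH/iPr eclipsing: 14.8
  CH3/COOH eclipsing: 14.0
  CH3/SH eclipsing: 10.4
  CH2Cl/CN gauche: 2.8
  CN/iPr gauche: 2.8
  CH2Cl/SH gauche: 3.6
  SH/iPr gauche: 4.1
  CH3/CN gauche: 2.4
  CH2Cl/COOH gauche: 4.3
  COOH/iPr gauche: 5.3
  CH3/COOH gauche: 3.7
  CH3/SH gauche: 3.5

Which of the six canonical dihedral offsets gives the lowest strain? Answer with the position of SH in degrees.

SH at 0° (eclipsed): CH2Cl–SH eclipsed, CH3–CN eclipsed, iPr–COOH eclipsed; 13.3 + 8.4 + 14.8 = 36.5 kJ/mol.
SH at 60° (staggered): CH2Cl–SH gauche, CH2Cl–COOH gauche, CH3–SH gauche, CH3–CN gauche, iPr–CN gauche, iPr–COOH gauche; 3.6 + 4.3 + 3.5 + 2.4 + 2.8 + 5.3 = 21.9 kJ/mol.
SH at 120° (eclipsed): CH2Cl–COOH eclipsed, CH3–SH eclipsed, iPr–CN eclipsed; 12.4 + 10.4 + 10.8 = 33.6 kJ/mol.
SH at 180° (staggered): CH2Cl–CN gauche, CH2Cl–COOH gauche, CH3–SH gauche, CH3–COOH gauche, iPr–SH gauche, iPr–CN gauche; 2.8 + 4.3 + 3.5 + 3.7 + 4.1 + 2.8 = 21.2 kJ/mol.
SH at 240° (eclipsed): CH2Cl–CN eclipsed, CH3–COOH eclipsed, iPr–SH eclipsed; 10.5 + 14.0 + 12.7 = 37.2 kJ/mol.
SH at 300° (staggered): CH2Cl–SH gauche, CH2Cl–CN gauche, CH3–CN gauche, CH3–COOH gauche, iPr–SH gauche, iPr–COOH gauche; 3.6 + 2.8 + 2.4 + 3.7 + 4.1 + 5.3 = 21.9 kJ/mol.
The minimum (21.2 kJ/mol) occurs with SH at 180°.

180°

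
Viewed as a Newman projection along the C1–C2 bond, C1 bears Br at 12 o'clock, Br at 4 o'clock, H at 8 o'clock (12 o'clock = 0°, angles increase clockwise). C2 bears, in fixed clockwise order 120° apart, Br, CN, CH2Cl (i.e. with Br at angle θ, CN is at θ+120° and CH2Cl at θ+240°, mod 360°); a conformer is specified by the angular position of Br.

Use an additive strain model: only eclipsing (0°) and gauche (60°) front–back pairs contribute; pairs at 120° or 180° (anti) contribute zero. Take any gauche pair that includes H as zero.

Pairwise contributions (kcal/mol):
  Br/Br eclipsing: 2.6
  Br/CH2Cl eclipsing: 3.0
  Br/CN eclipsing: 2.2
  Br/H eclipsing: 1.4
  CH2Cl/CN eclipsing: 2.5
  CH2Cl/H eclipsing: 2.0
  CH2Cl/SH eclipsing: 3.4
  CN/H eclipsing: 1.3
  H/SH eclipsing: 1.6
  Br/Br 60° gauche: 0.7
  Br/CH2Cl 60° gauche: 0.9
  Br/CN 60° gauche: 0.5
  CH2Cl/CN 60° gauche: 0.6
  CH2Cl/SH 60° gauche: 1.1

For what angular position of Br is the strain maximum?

Br at 0° is eclipsed. Br at 0° is eclipsed with Br at 0° (2.6); Br at 120° is eclipsed with CN at 120° (2.2); H at 240° is eclipsed with CH2Cl at 240° (2.0). Total 6.8 kcal/mol.
Br at 60° is staggered. Br at 0° is gauche with Br at 60° (0.7); Br at 0° is gauche with CH2Cl at 300° (0.9); Br at 120° is gauche with Br at 60° (0.7); Br at 120° is gauche with CN at 180° (0.5). Total 2.8 kcal/mol.
Br at 120° is eclipsed. Br at 0° is eclipsed with CH2Cl at 0° (3.0); Br at 120° is eclipsed with Br at 120° (2.6); H at 240° is eclipsed with CN at 240° (1.3). Total 6.9 kcal/mol.
Br at 180° is staggered. Br at 0° is gauche with CN at 300° (0.5); Br at 0° is gauche with CH2Cl at 60° (0.9); Br at 120° is gauche with Br at 180° (0.7); Br at 120° is gauche with CH2Cl at 60° (0.9). Total 3.0 kcal/mol.
Br at 240° is eclipsed. Br at 0° is eclipsed with CN at 0° (2.2); Br at 120° is eclipsed with CH2Cl at 120° (3.0); H at 240° is eclipsed with Br at 240° (1.4). Total 6.6 kcal/mol.
Br at 300° is staggered. Br at 0° is gauche with Br at 300° (0.7); Br at 0° is gauche with CN at 60° (0.5); Br at 120° is gauche with CN at 60° (0.5); Br at 120° is gauche with CH2Cl at 180° (0.9). Total 2.6 kcal/mol.
The maximum (6.9 kcal/mol) occurs with Br at 120°.

120°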